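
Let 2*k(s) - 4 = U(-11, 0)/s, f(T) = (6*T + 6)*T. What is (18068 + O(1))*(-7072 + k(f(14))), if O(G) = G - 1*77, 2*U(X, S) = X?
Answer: -80138191939/630 ≈ -1.2720e+8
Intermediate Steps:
U(X, S) = X/2
O(G) = -77 + G (O(G) = G - 77 = -77 + G)
f(T) = T*(6 + 6*T) (f(T) = (6 + 6*T)*T = T*(6 + 6*T))
k(s) = 2 - 11/(4*s) (k(s) = 2 + (((1/2)*(-11))/s)/2 = 2 + (-11/(2*s))/2 = 2 - 11/(4*s))
(18068 + O(1))*(-7072 + k(f(14))) = (18068 + (-77 + 1))*(-7072 + (2 - 11*1/(84*(1 + 14))/4)) = (18068 - 76)*(-7072 + (2 - 11/(4*(6*14*15)))) = 17992*(-7072 + (2 - 11/4/1260)) = 17992*(-7072 + (2 - 11/4*1/1260)) = 17992*(-7072 + (2 - 11/5040)) = 17992*(-7072 + 10069/5040) = 17992*(-35632811/5040) = -80138191939/630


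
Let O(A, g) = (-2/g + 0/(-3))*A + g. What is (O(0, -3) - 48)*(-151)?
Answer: 7701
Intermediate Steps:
O(A, g) = g - 2*A/g (O(A, g) = (-2/g + 0*(-⅓))*A + g = (-2/g + 0)*A + g = (-2/g)*A + g = -2*A/g + g = g - 2*A/g)
(O(0, -3) - 48)*(-151) = ((-3 - 2*0/(-3)) - 48)*(-151) = ((-3 - 2*0*(-⅓)) - 48)*(-151) = ((-3 + 0) - 48)*(-151) = (-3 - 48)*(-151) = -51*(-151) = 7701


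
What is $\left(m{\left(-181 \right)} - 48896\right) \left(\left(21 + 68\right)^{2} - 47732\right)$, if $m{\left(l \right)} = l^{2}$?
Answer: $642350485$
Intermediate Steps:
$\left(m{\left(-181 \right)} - 48896\right) \left(\left(21 + 68\right)^{2} - 47732\right) = \left(\left(-181\right)^{2} - 48896\right) \left(\left(21 + 68\right)^{2} - 47732\right) = \left(32761 - 48896\right) \left(89^{2} - 47732\right) = - 16135 \left(7921 - 47732\right) = \left(-16135\right) \left(-39811\right) = 642350485$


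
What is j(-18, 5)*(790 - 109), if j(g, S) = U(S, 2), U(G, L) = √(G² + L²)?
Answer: 681*√29 ≈ 3667.3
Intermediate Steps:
j(g, S) = √(4 + S²) (j(g, S) = √(S² + 2²) = √(S² + 4) = √(4 + S²))
j(-18, 5)*(790 - 109) = √(4 + 5²)*(790 - 109) = √(4 + 25)*681 = √29*681 = 681*√29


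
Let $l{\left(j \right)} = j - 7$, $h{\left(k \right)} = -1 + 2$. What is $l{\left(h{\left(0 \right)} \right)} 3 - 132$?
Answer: $-150$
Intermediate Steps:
$h{\left(k \right)} = 1$
$l{\left(j \right)} = -7 + j$ ($l{\left(j \right)} = j - 7 = -7 + j$)
$l{\left(h{\left(0 \right)} \right)} 3 - 132 = \left(-7 + 1\right) 3 - 132 = \left(-6\right) 3 - 132 = -18 - 132 = -150$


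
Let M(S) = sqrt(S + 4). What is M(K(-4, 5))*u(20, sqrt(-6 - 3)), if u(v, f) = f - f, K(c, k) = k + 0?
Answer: 0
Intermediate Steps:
K(c, k) = k
M(S) = sqrt(4 + S)
u(v, f) = 0
M(K(-4, 5))*u(20, sqrt(-6 - 3)) = sqrt(4 + 5)*0 = sqrt(9)*0 = 3*0 = 0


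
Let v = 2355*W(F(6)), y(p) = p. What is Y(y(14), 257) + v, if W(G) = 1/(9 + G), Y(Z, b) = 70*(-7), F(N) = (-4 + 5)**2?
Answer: -509/2 ≈ -254.50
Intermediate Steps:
F(N) = 1 (F(N) = 1**2 = 1)
Y(Z, b) = -490
v = 471/2 (v = 2355/(9 + 1) = 2355/10 = 2355*(1/10) = 471/2 ≈ 235.50)
Y(y(14), 257) + v = -490 + 471/2 = -509/2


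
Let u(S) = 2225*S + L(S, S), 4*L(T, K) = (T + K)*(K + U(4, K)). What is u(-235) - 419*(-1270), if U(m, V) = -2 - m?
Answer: 75145/2 ≈ 37573.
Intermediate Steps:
L(T, K) = (-6 + K)*(K + T)/4 (L(T, K) = ((T + K)*(K + (-2 - 1*4)))/4 = ((K + T)*(K + (-2 - 4)))/4 = ((K + T)*(K - 6))/4 = ((K + T)*(-6 + K))/4 = ((-6 + K)*(K + T))/4 = (-6 + K)*(K + T)/4)
u(S) = S²/2 + 2222*S (u(S) = 2225*S + (-3*S/2 - 3*S/2 + S²/4 + S*S/4) = 2225*S + (-3*S/2 - 3*S/2 + S²/4 + S²/4) = 2225*S + (S²/2 - 3*S) = S²/2 + 2222*S)
u(-235) - 419*(-1270) = (½)*(-235)*(4444 - 235) - 419*(-1270) = (½)*(-235)*4209 + 532130 = -989115/2 + 532130 = 75145/2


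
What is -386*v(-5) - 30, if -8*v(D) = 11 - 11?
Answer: -30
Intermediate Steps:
v(D) = 0 (v(D) = -(11 - 11)/8 = -1/8*0 = 0)
-386*v(-5) - 30 = -386*0 - 30 = 0 - 30 = -30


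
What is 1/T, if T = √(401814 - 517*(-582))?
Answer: √175677/351354 ≈ 0.0011929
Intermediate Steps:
T = 2*√175677 (T = √(401814 + 300894) = √702708 = 2*√175677 ≈ 838.28)
1/T = 1/(2*√175677) = √175677/351354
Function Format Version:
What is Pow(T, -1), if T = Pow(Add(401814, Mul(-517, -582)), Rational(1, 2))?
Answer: Mul(Rational(1, 351354), Pow(175677, Rational(1, 2))) ≈ 0.0011929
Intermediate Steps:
T = Mul(2, Pow(175677, Rational(1, 2))) (T = Pow(Add(401814, 300894), Rational(1, 2)) = Pow(702708, Rational(1, 2)) = Mul(2, Pow(175677, Rational(1, 2))) ≈ 838.28)
Pow(T, -1) = Pow(Mul(2, Pow(175677, Rational(1, 2))), -1) = Mul(Rational(1, 351354), Pow(175677, Rational(1, 2)))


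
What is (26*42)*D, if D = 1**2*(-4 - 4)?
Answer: -8736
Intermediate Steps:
D = -8 (D = 1*(-8) = -8)
(26*42)*D = (26*42)*(-8) = 1092*(-8) = -8736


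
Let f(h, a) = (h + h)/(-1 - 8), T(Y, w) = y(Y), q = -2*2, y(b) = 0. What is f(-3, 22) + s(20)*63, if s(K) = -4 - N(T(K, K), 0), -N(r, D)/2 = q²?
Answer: 5294/3 ≈ 1764.7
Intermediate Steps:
q = -4
T(Y, w) = 0
N(r, D) = -32 (N(r, D) = -2*(-4)² = -2*16 = -32)
f(h, a) = -2*h/9 (f(h, a) = (2*h)/(-9) = (2*h)*(-⅑) = -2*h/9)
s(K) = 28 (s(K) = -4 - 1*(-32) = -4 + 32 = 28)
f(-3, 22) + s(20)*63 = -2/9*(-3) + 28*63 = ⅔ + 1764 = 5294/3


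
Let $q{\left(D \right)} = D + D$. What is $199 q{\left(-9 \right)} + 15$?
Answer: $-3567$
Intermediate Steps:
$q{\left(D \right)} = 2 D$
$199 q{\left(-9 \right)} + 15 = 199 \cdot 2 \left(-9\right) + 15 = 199 \left(-18\right) + 15 = -3582 + 15 = -3567$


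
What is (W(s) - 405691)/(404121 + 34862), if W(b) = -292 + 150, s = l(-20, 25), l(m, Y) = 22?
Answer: -405833/438983 ≈ -0.92448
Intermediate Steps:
s = 22
W(b) = -142
(W(s) - 405691)/(404121 + 34862) = (-142 - 405691)/(404121 + 34862) = -405833/438983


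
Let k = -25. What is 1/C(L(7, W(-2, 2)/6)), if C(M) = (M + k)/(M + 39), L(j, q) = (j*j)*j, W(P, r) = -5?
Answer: 191/159 ≈ 1.2013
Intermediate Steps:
L(j, q) = j³ (L(j, q) = j²*j = j³)
C(M) = (-25 + M)/(39 + M) (C(M) = (M - 25)/(M + 39) = (-25 + M)/(39 + M))
1/C(L(7, W(-2, 2)/6)) = 1/((-25 + 7³)/(39 + 7³)) = 1/((-25 + 343)/(39 + 343)) = 1/(318/382) = 1/((1/382)*318) = 1/(159/191) = 191/159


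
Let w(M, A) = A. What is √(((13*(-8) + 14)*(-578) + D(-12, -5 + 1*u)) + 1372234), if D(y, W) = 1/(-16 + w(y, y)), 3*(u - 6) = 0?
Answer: √279153777/14 ≈ 1193.4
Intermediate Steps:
u = 6 (u = 6 + (⅓)*0 = 6 + 0 = 6)
D(y, W) = 1/(-16 + y)
√(((13*(-8) + 14)*(-578) + D(-12, -5 + 1*u)) + 1372234) = √(((13*(-8) + 14)*(-578) + 1/(-16 - 12)) + 1372234) = √(((-104 + 14)*(-578) + 1/(-28)) + 1372234) = √((-90*(-578) - 1/28) + 1372234) = √((52020 - 1/28) + 1372234) = √(1456559/28 + 1372234) = √(39879111/28) = √279153777/14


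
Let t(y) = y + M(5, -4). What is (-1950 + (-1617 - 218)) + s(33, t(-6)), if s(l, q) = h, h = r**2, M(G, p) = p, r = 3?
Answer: -3776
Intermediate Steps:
t(y) = -4 + y (t(y) = y - 4 = -4 + y)
h = 9 (h = 3**2 = 9)
s(l, q) = 9
(-1950 + (-1617 - 218)) + s(33, t(-6)) = (-1950 + (-1617 - 218)) + 9 = (-1950 - 1835) + 9 = -3785 + 9 = -3776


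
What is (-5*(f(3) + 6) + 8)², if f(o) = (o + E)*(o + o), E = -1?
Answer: 6724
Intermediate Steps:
f(o) = 2*o*(-1 + o) (f(o) = (o - 1)*(o + o) = (-1 + o)*(2*o) = 2*o*(-1 + o))
(-5*(f(3) + 6) + 8)² = (-5*(2*3*(-1 + 3) + 6) + 8)² = (-5*(2*3*2 + 6) + 8)² = (-5*(12 + 6) + 8)² = (-5*18 + 8)² = (-90 + 8)² = (-82)² = 6724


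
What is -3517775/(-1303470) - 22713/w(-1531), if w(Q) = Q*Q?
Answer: 1643184338533/611056568934 ≈ 2.6891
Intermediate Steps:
w(Q) = Q²
-3517775/(-1303470) - 22713/w(-1531) = -3517775/(-1303470) - 22713/((-1531)²) = -3517775*(-1/1303470) - 22713/2343961 = 703555/260694 - 22713*1/2343961 = 703555/260694 - 22713/2343961 = 1643184338533/611056568934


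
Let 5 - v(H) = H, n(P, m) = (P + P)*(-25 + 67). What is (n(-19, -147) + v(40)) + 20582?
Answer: 18951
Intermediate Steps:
n(P, m) = 84*P (n(P, m) = (2*P)*42 = 84*P)
v(H) = 5 - H
(n(-19, -147) + v(40)) + 20582 = (84*(-19) + (5 - 1*40)) + 20582 = (-1596 + (5 - 40)) + 20582 = (-1596 - 35) + 20582 = -1631 + 20582 = 18951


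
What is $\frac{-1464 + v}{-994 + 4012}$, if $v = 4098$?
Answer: $\frac{439}{503} \approx 0.87276$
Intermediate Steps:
$\frac{-1464 + v}{-994 + 4012} = \frac{-1464 + 4098}{-994 + 4012} = \frac{2634}{3018} = 2634 \cdot \frac{1}{3018} = \frac{439}{503}$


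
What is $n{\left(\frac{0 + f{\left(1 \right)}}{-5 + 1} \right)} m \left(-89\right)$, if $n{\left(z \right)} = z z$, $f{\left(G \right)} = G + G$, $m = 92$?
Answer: $-2047$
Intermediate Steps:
$f{\left(G \right)} = 2 G$
$n{\left(z \right)} = z^{2}$
$n{\left(\frac{0 + f{\left(1 \right)}}{-5 + 1} \right)} m \left(-89\right) = \left(\frac{0 + 2 \cdot 1}{-5 + 1}\right)^{2} \cdot 92 \left(-89\right) = \left(\frac{0 + 2}{-4}\right)^{2} \cdot 92 \left(-89\right) = \left(2 \left(- \frac{1}{4}\right)\right)^{2} \cdot 92 \left(-89\right) = \left(- \frac{1}{2}\right)^{2} \cdot 92 \left(-89\right) = \frac{1}{4} \cdot 92 \left(-89\right) = 23 \left(-89\right) = -2047$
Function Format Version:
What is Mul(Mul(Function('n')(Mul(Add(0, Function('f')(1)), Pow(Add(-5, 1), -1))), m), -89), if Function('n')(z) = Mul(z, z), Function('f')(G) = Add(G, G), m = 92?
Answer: -2047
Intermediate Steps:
Function('f')(G) = Mul(2, G)
Function('n')(z) = Pow(z, 2)
Mul(Mul(Function('n')(Mul(Add(0, Function('f')(1)), Pow(Add(-5, 1), -1))), m), -89) = Mul(Mul(Pow(Mul(Add(0, Mul(2, 1)), Pow(Add(-5, 1), -1)), 2), 92), -89) = Mul(Mul(Pow(Mul(Add(0, 2), Pow(-4, -1)), 2), 92), -89) = Mul(Mul(Pow(Mul(2, Rational(-1, 4)), 2), 92), -89) = Mul(Mul(Pow(Rational(-1, 2), 2), 92), -89) = Mul(Mul(Rational(1, 4), 92), -89) = Mul(23, -89) = -2047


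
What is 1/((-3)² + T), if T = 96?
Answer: 1/105 ≈ 0.0095238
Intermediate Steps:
1/((-3)² + T) = 1/((-3)² + 96) = 1/(9 + 96) = 1/105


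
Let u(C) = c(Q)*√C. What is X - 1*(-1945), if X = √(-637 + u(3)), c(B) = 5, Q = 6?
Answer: 1945 + √(-637 + 5*√3) ≈ 1945.0 + 25.067*I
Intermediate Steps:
u(C) = 5*√C
X = √(-637 + 5*√3) ≈ 25.067*I
X - 1*(-1945) = √(-637 + 5*√3) - 1*(-1945) = √(-637 + 5*√3) + 1945 = 1945 + √(-637 + 5*√3)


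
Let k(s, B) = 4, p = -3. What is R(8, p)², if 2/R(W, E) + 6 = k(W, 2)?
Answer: 1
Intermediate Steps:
R(W, E) = -1 (R(W, E) = 2/(-6 + 4) = 2/(-2) = 2*(-½) = -1)
R(8, p)² = (-1)² = 1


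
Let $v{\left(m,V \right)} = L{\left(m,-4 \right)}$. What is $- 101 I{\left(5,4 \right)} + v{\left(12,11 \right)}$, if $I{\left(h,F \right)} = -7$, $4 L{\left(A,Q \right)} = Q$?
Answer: $706$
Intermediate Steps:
$L{\left(A,Q \right)} = \frac{Q}{4}$
$v{\left(m,V \right)} = -1$ ($v{\left(m,V \right)} = \frac{1}{4} \left(-4\right) = -1$)
$- 101 I{\left(5,4 \right)} + v{\left(12,11 \right)} = \left(-101\right) \left(-7\right) - 1 = 707 - 1 = 706$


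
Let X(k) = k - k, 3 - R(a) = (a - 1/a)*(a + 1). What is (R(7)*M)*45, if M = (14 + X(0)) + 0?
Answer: -32670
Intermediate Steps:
R(a) = 3 - (1 + a)*(a - 1/a) (R(a) = 3 - (a - 1/a)*(a + 1) = 3 - (a - 1/a)*(1 + a) = 3 - (1 + a)*(a - 1/a))
X(k) = 0
M = 14 (M = (14 + 0) + 0 = 14 + 0 = 14)
(R(7)*M)*45 = ((4 + 1/7 - 1*7 - 1*7²)*14)*45 = ((4 + ⅐ - 7 - 1*49)*14)*45 = ((4 + ⅐ - 7 - 49)*14)*45 = -363/7*14*45 = -726*45 = -32670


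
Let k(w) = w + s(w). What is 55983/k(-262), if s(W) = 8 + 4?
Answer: -55983/250 ≈ -223.93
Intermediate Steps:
s(W) = 12
k(w) = 12 + w (k(w) = w + 12 = 12 + w)
55983/k(-262) = 55983/(12 - 262) = 55983/(-250) = 55983*(-1/250) = -55983/250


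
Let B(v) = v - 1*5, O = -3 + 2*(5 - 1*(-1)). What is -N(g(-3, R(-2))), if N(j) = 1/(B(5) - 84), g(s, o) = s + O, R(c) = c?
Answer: 1/84 ≈ 0.011905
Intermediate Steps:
O = 9 (O = -3 + 2*(5 + 1) = -3 + 2*6 = -3 + 12 = 9)
B(v) = -5 + v (B(v) = v - 5 = -5 + v)
g(s, o) = 9 + s (g(s, o) = s + 9 = 9 + s)
N(j) = -1/84 (N(j) = 1/((-5 + 5) - 84) = 1/(0 - 84) = 1/(-84) = -1/84)
-N(g(-3, R(-2))) = -1*(-1/84) = 1/84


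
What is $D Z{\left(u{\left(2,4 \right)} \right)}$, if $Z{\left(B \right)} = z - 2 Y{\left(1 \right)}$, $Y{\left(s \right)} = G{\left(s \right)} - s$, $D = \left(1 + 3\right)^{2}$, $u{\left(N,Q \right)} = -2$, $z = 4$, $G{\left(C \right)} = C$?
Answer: $64$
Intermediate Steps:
$D = 16$ ($D = 4^{2} = 16$)
$Y{\left(s \right)} = 0$ ($Y{\left(s \right)} = s - s = 0$)
$Z{\left(B \right)} = 4$ ($Z{\left(B \right)} = 4 - 0 = 4 + 0 = 4$)
$D Z{\left(u{\left(2,4 \right)} \right)} = 16 \cdot 4 = 64$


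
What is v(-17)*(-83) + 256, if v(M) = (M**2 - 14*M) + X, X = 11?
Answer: -44398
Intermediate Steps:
v(M) = 11 + M**2 - 14*M (v(M) = (M**2 - 14*M) + 11 = 11 + M**2 - 14*M)
v(-17)*(-83) + 256 = (11 + (-17)**2 - 14*(-17))*(-83) + 256 = (11 + 289 + 238)*(-83) + 256 = 538*(-83) + 256 = -44654 + 256 = -44398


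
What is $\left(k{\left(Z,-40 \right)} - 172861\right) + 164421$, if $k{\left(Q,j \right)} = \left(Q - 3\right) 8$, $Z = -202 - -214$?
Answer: $-8368$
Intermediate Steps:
$Z = 12$ ($Z = -202 + 214 = 12$)
$k{\left(Q,j \right)} = -24 + 8 Q$ ($k{\left(Q,j \right)} = \left(-3 + Q\right) 8 = -24 + 8 Q$)
$\left(k{\left(Z,-40 \right)} - 172861\right) + 164421 = \left(\left(-24 + 8 \cdot 12\right) - 172861\right) + 164421 = \left(\left(-24 + 96\right) - 172861\right) + 164421 = \left(72 - 172861\right) + 164421 = -172789 + 164421 = -8368$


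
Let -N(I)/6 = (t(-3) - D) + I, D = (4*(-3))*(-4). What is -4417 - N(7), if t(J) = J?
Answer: -4681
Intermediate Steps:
D = 48 (D = -12*(-4) = 48)
N(I) = 306 - 6*I (N(I) = -6*((-3 - 1*48) + I) = -6*((-3 - 48) + I) = -6*(-51 + I) = 306 - 6*I)
-4417 - N(7) = -4417 - (306 - 6*7) = -4417 - (306 - 42) = -4417 - 1*264 = -4417 - 264 = -4681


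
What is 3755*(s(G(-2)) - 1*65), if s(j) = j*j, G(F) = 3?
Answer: -210280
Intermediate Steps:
s(j) = j²
3755*(s(G(-2)) - 1*65) = 3755*(3² - 1*65) = 3755*(9 - 65) = 3755*(-56) = -210280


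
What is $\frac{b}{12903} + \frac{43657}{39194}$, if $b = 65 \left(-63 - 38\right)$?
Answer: $\frac{305997661}{505720182} \approx 0.60507$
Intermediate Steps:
$b = -6565$ ($b = 65 \left(-101\right) = -6565$)
$\frac{b}{12903} + \frac{43657}{39194} = - \frac{6565}{12903} + \frac{43657}{39194} = \frac{305997661}{505720182}$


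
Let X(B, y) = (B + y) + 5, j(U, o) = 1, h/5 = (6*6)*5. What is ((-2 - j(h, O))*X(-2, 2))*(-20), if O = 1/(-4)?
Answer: 300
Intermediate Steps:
O = -¼ ≈ -0.25000
h = 900 (h = 5*((6*6)*5) = 5*(36*5) = 5*180 = 900)
X(B, y) = 5 + B + y
((-2 - j(h, O))*X(-2, 2))*(-20) = ((-2 - 1*1)*(5 - 2 + 2))*(-20) = ((-2 - 1)*5)*(-20) = -3*5*(-20) = -15*(-20) = 300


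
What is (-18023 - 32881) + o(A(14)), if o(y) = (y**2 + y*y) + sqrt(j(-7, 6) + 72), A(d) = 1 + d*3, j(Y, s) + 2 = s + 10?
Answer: -47206 + sqrt(86) ≈ -47197.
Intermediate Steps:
j(Y, s) = 8 + s (j(Y, s) = -2 + (s + 10) = -2 + (10 + s) = 8 + s)
A(d) = 1 + 3*d
o(y) = sqrt(86) + 2*y**2 (o(y) = (y**2 + y*y) + sqrt((8 + 6) + 72) = (y**2 + y**2) + sqrt(14 + 72) = 2*y**2 + sqrt(86) = sqrt(86) + 2*y**2)
(-18023 - 32881) + o(A(14)) = (-18023 - 32881) + (sqrt(86) + 2*(1 + 3*14)**2) = -50904 + (sqrt(86) + 2*(1 + 42)**2) = -50904 + (sqrt(86) + 2*43**2) = -50904 + (sqrt(86) + 2*1849) = -50904 + (sqrt(86) + 3698) = -50904 + (3698 + sqrt(86)) = -47206 + sqrt(86)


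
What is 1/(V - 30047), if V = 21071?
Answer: -1/8976 ≈ -0.00011141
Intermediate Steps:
1/(V - 30047) = 1/(21071 - 30047) = 1/(-8976) = -1/8976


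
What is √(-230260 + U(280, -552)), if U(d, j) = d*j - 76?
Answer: 8*I*√6014 ≈ 620.4*I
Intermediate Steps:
U(d, j) = -76 + d*j
√(-230260 + U(280, -552)) = √(-230260 + (-76 + 280*(-552))) = √(-230260 + (-76 - 154560)) = √(-230260 - 154636) = √(-384896) = 8*I*√6014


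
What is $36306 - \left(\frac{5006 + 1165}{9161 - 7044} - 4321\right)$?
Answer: $\frac{86001188}{2117} \approx 40624.0$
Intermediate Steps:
$36306 - \left(\frac{5006 + 1165}{9161 - 7044} - 4321\right) = 36306 - \left(\frac{6171}{2117} - 4321\right) = 36306 - - \frac{9141386}{2117} = 36306 + \frac{9141386}{2117} = \frac{86001188}{2117}$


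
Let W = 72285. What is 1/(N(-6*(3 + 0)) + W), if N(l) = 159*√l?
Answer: 24095/1741858761 - 53*I*√2/580619587 ≈ 1.3833e-5 - 1.2909e-7*I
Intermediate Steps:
1/(N(-6*(3 + 0)) + W) = 1/(159*√(-6*(3 + 0)) + 72285) = 1/(159*√(-6*3) + 72285) = 1/(159*√(-18) + 72285) = 1/(159*(3*I*√2) + 72285) = 1/(477*I*√2 + 72285) = 1/(72285 + 477*I*√2)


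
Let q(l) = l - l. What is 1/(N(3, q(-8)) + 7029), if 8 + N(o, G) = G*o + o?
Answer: 1/7024 ≈ 0.00014237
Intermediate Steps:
q(l) = 0
N(o, G) = -8 + o + G*o (N(o, G) = -8 + (G*o + o) = -8 + (o + G*o) = -8 + o + G*o)
1/(N(3, q(-8)) + 7029) = 1/((-8 + 3 + 0*3) + 7029) = 1/((-8 + 3 + 0) + 7029) = 1/(-5 + 7029) = 1/7024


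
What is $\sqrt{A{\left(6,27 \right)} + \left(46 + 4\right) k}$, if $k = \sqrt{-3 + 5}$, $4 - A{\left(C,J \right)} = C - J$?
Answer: $5 \sqrt{1 + 2 \sqrt{2}} \approx 9.7832$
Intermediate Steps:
$A{\left(C,J \right)} = 4 + J - C$ ($A{\left(C,J \right)} = 4 - \left(C - J\right) = 4 + J - C$)
$k = \sqrt{2} \approx 1.4142$
$\sqrt{A{\left(6,27 \right)} + \left(46 + 4\right) k} = \sqrt{\left(4 + 27 - 6\right) + \left(46 + 4\right) \sqrt{2}} = \sqrt{\left(4 + 27 - 6\right) + 50 \sqrt{2}} = \sqrt{25 + 50 \sqrt{2}}$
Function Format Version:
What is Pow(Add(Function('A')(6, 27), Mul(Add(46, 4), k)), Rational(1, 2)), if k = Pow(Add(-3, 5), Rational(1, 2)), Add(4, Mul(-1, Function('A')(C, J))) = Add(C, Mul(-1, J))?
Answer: Mul(5, Pow(Add(1, Mul(2, Pow(2, Rational(1, 2)))), Rational(1, 2))) ≈ 9.7832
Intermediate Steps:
Function('A')(C, J) = Add(4, J, Mul(-1, C)) (Function('A')(C, J) = Add(4, Mul(-1, Add(C, Mul(-1, J)))) = Add(4, Add(J, Mul(-1, C))) = Add(4, J, Mul(-1, C)))
k = Pow(2, Rational(1, 2)) ≈ 1.4142
Pow(Add(Function('A')(6, 27), Mul(Add(46, 4), k)), Rational(1, 2)) = Pow(Add(Add(4, 27, Mul(-1, 6)), Mul(Add(46, 4), Pow(2, Rational(1, 2)))), Rational(1, 2)) = Pow(Add(Add(4, 27, -6), Mul(50, Pow(2, Rational(1, 2)))), Rational(1, 2)) = Pow(Add(25, Mul(50, Pow(2, Rational(1, 2)))), Rational(1, 2))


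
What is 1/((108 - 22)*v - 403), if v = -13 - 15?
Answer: -1/2811 ≈ -0.00035575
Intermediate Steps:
v = -28
1/((108 - 22)*v - 403) = 1/((108 - 22)*(-28) - 403) = 1/(86*(-28) - 403) = 1/(-2408 - 403) = 1/(-2811) = -1/2811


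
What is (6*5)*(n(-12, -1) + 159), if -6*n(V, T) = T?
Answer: 4775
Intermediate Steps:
n(V, T) = -T/6
(6*5)*(n(-12, -1) + 159) = (6*5)*(-⅙*(-1) + 159) = 30*(⅙ + 159) = 30*(955/6) = 4775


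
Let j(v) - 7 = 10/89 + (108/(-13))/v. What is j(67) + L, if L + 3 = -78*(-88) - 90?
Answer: 525422880/77519 ≈ 6778.0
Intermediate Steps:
j(v) = 633/89 - 108/(13*v) (j(v) = 7 + (10/89 + (108/(-13))/v) = 7 + (10*(1/89) + (108*(-1/13))/v) = 7 + (10/89 - 108/(13*v)) = 633/89 - 108/(13*v))
L = 6771 (L = -3 + (-78*(-88) - 90) = -3 + (6864 - 90) = -3 + 6774 = 6771)
j(67) + L = (3/1157)*(-3204 + 2743*67)/67 + 6771 = (3/1157)*(1/67)*(-3204 + 183781) + 6771 = (3/1157)*(1/67)*180577 + 6771 = 541731/77519 + 6771 = 525422880/77519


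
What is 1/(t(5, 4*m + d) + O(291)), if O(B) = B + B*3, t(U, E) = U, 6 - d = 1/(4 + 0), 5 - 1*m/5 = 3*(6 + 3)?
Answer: 1/1169 ≈ 0.00085543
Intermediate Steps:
m = -110 (m = 25 - 15*(6 + 3) = 25 - 15*9 = 25 - 5*27 = 25 - 135 = -110)
d = 23/4 (d = 6 - 1/(4 + 0) = 6 - 1/4 = 23/4 ≈ 5.7500)
O(B) = 4*B (O(B) = B + 3*B = 4*B)
1/(t(5, 4*m + d) + O(291)) = 1/(5 + 4*291) = 1/(5 + 1164) = 1/1169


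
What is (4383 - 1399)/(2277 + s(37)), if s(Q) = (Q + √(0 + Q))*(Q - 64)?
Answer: 423728/178479 + 2984*√37/59493 ≈ 2.6792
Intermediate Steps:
s(Q) = (-64 + Q)*(Q + √Q) (s(Q) = (Q + √Q)*(-64 + Q) = (-64 + Q)*(Q + √Q))
(4383 - 1399)/(2277 + s(37)) = (4383 - 1399)/(2277 + (37² + 37^(3/2) - 64*37 - 64*√37)) = 2984/(2277 + (1369 + 37*√37 - 2368 - 64*√37)) = 2984/(2277 + (-999 - 27*√37)) = 2984/(1278 - 27*√37)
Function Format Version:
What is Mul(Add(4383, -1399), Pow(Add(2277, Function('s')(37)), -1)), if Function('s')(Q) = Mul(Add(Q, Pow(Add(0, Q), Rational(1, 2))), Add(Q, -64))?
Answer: Add(Rational(423728, 178479), Mul(Rational(2984, 59493), Pow(37, Rational(1, 2)))) ≈ 2.6792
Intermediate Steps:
Function('s')(Q) = Mul(Add(-64, Q), Add(Q, Pow(Q, Rational(1, 2)))) (Function('s')(Q) = Mul(Add(Q, Pow(Q, Rational(1, 2))), Add(-64, Q)) = Mul(Add(-64, Q), Add(Q, Pow(Q, Rational(1, 2)))))
Mul(Add(4383, -1399), Pow(Add(2277, Function('s')(37)), -1)) = Mul(Add(4383, -1399), Pow(Add(2277, Add(Pow(37, 2), Pow(37, Rational(3, 2)), Mul(-64, 37), Mul(-64, Pow(37, Rational(1, 2))))), -1)) = Mul(2984, Pow(Add(2277, Add(1369, Mul(37, Pow(37, Rational(1, 2))), -2368, Mul(-64, Pow(37, Rational(1, 2))))), -1)) = Mul(2984, Pow(Add(2277, Add(-999, Mul(-27, Pow(37, Rational(1, 2))))), -1)) = Mul(2984, Pow(Add(1278, Mul(-27, Pow(37, Rational(1, 2)))), -1))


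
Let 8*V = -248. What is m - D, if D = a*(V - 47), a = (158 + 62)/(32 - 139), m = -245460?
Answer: -26281380/107 ≈ -2.4562e+5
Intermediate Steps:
V = -31 (V = (⅛)*(-248) = -31)
a = -220/107 (a = 220/(-107) = 220*(-1/107) = -220/107 ≈ -2.0561)
D = 17160/107 (D = -220*(-31 - 47)/107 = -220/107*(-78) = 17160/107 ≈ 160.37)
m - D = -245460 - 1*17160/107 = -245460 - 17160/107 = -26281380/107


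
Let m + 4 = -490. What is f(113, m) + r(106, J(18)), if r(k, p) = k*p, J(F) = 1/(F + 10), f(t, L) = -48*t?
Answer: -75883/14 ≈ -5420.2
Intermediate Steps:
m = -494 (m = -4 - 490 = -494)
J(F) = 1/(10 + F)
f(113, m) + r(106, J(18)) = -48*113 + 106/(10 + 18) = -5424 + 106/28 = -5424 + 106*(1/28) = -5424 + 53/14 = -75883/14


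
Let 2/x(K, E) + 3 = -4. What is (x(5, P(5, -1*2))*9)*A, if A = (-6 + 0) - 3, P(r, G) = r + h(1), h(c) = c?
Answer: 162/7 ≈ 23.143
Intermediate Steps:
P(r, G) = 1 + r (P(r, G) = r + 1 = 1 + r)
A = -9 (A = -6 - 3 = -9)
x(K, E) = -2/7 (x(K, E) = 2/(-3 - 4) = 2/(-7) = 2*(-1/7) = -2/7)
(x(5, P(5, -1*2))*9)*A = -2/7*9*(-9) = -18/7*(-9) = 162/7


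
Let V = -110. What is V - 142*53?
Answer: -7636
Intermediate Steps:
V - 142*53 = -110 - 142*53 = -110 - 7526 = -7636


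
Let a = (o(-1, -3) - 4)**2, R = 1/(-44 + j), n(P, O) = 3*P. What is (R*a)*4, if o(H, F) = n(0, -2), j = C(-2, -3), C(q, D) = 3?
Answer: -64/41 ≈ -1.5610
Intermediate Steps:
j = 3
o(H, F) = 0 (o(H, F) = 3*0 = 0)
R = -1/41 (R = 1/(-44 + 3) = 1/(-41) = -1/41 ≈ -0.024390)
a = 16 (a = (0 - 4)**2 = (-4)**2 = 16)
(R*a)*4 = -1/41*16*4 = -16/41*4 = -64/41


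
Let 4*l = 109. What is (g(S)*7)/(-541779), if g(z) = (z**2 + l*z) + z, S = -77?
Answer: -5005/103196 ≈ -0.048500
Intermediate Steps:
l = 109/4 (l = (1/4)*109 = 109/4 ≈ 27.250)
g(z) = z**2 + 113*z/4 (g(z) = (z**2 + 109*z/4) + z = z**2 + 113*z/4)
(g(S)*7)/(-541779) = (((1/4)*(-77)*(113 + 4*(-77)))*7)/(-541779) = (((1/4)*(-77)*(113 - 308))*7)*(-1/541779) = (((1/4)*(-77)*(-195))*7)*(-1/541779) = ((15015/4)*7)*(-1/541779) = (105105/4)*(-1/541779) = -5005/103196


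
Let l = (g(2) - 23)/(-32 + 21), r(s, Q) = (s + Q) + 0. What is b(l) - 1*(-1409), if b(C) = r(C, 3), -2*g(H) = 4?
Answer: 15557/11 ≈ 1414.3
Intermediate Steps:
g(H) = -2 (g(H) = -1/2*4 = -2)
r(s, Q) = Q + s (r(s, Q) = (Q + s) + 0 = Q + s)
l = 25/11 (l = (-2 - 23)/(-32 + 21) = -25/(-11) = -25*(-1/11) = 25/11 ≈ 2.2727)
b(C) = 3 + C
b(l) - 1*(-1409) = (3 + 25/11) - 1*(-1409) = 58/11 + 1409 = 15557/11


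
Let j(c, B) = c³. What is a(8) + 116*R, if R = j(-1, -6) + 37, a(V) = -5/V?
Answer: 33403/8 ≈ 4175.4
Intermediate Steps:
R = 36 (R = (-1)³ + 37 = -1 + 37 = 36)
a(8) + 116*R = -5/8 + 116*36 = -5*⅛ + 4176 = -5/8 + 4176 = 33403/8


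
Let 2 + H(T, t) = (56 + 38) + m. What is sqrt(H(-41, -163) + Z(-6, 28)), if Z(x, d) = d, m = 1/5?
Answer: sqrt(3005)/5 ≈ 10.964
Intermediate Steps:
m = 1/5 ≈ 0.20000
H(T, t) = 461/5 (H(T, t) = -2 + ((56 + 38) + 1/5) = -2 + (94 + 1/5) = -2 + 471/5 = 461/5)
sqrt(H(-41, -163) + Z(-6, 28)) = sqrt(461/5 + 28) = sqrt(601/5) = sqrt(3005)/5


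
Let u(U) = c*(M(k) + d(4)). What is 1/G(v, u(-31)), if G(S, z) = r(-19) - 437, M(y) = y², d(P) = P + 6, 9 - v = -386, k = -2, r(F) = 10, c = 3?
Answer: -1/427 ≈ -0.0023419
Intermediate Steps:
v = 395 (v = 9 - 1*(-386) = 9 + 386 = 395)
d(P) = 6 + P
u(U) = 42 (u(U) = 3*((-2)² + (6 + 4)) = 3*(4 + 10) = 3*14 = 42)
G(S, z) = -427 (G(S, z) = 10 - 437 = -427)
1/G(v, u(-31)) = 1/(-427) = -1/427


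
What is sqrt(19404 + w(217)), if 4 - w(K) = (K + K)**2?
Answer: 114*I*sqrt(13) ≈ 411.03*I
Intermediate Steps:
w(K) = 4 - 4*K**2 (w(K) = 4 - (K + K)**2 = 4 - (2*K)**2 = 4 - 4*K**2)
sqrt(19404 + w(217)) = sqrt(19404 + (4 - 4*217**2)) = sqrt(19404 + (4 - 4*47089)) = sqrt(19404 + (4 - 188356)) = sqrt(19404 - 188352) = sqrt(-168948) = 114*I*sqrt(13)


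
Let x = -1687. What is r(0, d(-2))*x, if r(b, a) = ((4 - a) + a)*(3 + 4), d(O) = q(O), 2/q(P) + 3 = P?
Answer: -47236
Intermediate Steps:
q(P) = 2/(-3 + P)
d(O) = 2/(-3 + O)
r(b, a) = 28 (r(b, a) = 4*7 = 28)
r(0, d(-2))*x = 28*(-1687) = -47236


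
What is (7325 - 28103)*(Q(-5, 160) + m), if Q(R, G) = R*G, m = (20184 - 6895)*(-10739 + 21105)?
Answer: -2862231293772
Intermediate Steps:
m = 137753774 (m = 13289*10366 = 137753774)
Q(R, G) = G*R
(7325 - 28103)*(Q(-5, 160) + m) = (7325 - 28103)*(160*(-5) + 137753774) = -20778*(-800 + 137753774) = -20778*137752974 = -2862231293772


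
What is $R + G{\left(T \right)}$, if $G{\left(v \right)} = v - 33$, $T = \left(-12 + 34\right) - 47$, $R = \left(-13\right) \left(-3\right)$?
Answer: $-19$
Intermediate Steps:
$R = 39$
$T = -25$ ($T = 22 - 47 = -25$)
$G{\left(v \right)} = -33 + v$
$R + G{\left(T \right)} = 39 - 58 = -19$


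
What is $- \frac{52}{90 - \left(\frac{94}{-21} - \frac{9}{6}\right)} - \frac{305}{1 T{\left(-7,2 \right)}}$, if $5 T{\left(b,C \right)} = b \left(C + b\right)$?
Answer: $- \frac{1244743}{28217} \approx -44.113$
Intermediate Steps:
$T{\left(b,C \right)} = \frac{b \left(C + b\right)}{5}$
$- \frac{52}{90 - \left(\frac{94}{-21} - \frac{9}{6}\right)} - \frac{305}{1 T{\left(-7,2 \right)}} = - \frac{52}{90 - \left(\frac{94}{-21} - \frac{9}{6}\right)} - \frac{305}{1 \cdot \frac{1}{5} \left(-7\right) \left(2 - 7\right)} = - \frac{52}{90 - \left(94 \left(- \frac{1}{21}\right) - \frac{3}{2}\right)} - \frac{305}{1 \cdot \frac{1}{5} \left(-7\right) \left(-5\right)} = - \frac{52}{90 - \left(- \frac{94}{21} - \frac{3}{2}\right)} - \frac{305}{1 \cdot 7} = - \frac{52}{90 - - \frac{251}{42}} - \frac{305}{7} = - \frac{52}{90 + \frac{251}{42}} - \frac{305}{7} = - \frac{52}{\frac{4031}{42}} - \frac{305}{7} = \left(-52\right) \frac{42}{4031} - \frac{305}{7} = - \frac{2184}{4031} - \frac{305}{7} = - \frac{1244743}{28217}$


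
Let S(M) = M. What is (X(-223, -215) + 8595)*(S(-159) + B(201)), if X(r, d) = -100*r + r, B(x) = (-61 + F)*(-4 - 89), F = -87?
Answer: 417292560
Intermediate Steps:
B(x) = 13764 (B(x) = (-61 - 87)*(-4 - 89) = -148*(-93) = 13764)
X(r, d) = -99*r
(X(-223, -215) + 8595)*(S(-159) + B(201)) = (-99*(-223) + 8595)*(-159 + 13764) = (22077 + 8595)*13605 = 30672*13605 = 417292560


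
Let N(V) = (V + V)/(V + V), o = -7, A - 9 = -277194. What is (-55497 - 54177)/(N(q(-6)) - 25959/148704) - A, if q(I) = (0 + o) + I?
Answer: 5904703443/40915 ≈ 1.4432e+5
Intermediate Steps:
A = -277185 (A = 9 - 277194 = -277185)
q(I) = -7 + I (q(I) = (0 - 7) + I = -7 + I)
N(V) = 1 (N(V) = (2*V)/((2*V)) = (2*V)*(1/(2*V)) = 1)
(-55497 - 54177)/(N(q(-6)) - 25959/148704) - A = (-55497 - 54177)/(1 - 25959/148704) - 1*(-277185) = -109674/(1 - 25959*1/148704) + 277185 = -109674/(1 - 8653/49568) + 277185 = -109674/40915/49568 + 277185 = -109674*49568/40915 + 277185 = -5436320832/40915 + 277185 = 5904703443/40915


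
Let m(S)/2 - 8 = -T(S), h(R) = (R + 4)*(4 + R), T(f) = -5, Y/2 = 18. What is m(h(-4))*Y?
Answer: 936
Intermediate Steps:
Y = 36 (Y = 2*18 = 36)
h(R) = (4 + R)² (h(R) = (4 + R)*(4 + R) = (4 + R)²)
m(S) = 26 (m(S) = 16 + 2*(-1*(-5)) = 16 + 2*5 = 16 + 10 = 26)
m(h(-4))*Y = 26*36 = 936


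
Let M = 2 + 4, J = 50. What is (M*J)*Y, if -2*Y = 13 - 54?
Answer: 6150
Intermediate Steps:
M = 6
Y = 41/2 (Y = -(13 - 54)/2 = -½*(-41) = 41/2 ≈ 20.500)
(M*J)*Y = (6*50)*(41/2) = 300*(41/2) = 6150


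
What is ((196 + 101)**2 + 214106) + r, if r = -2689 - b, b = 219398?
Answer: 80228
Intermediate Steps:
r = -222087 (r = -2689 - 1*219398 = -2689 - 219398 = -222087)
((196 + 101)**2 + 214106) + r = ((196 + 101)**2 + 214106) - 222087 = (297**2 + 214106) - 222087 = (88209 + 214106) - 222087 = 302315 - 222087 = 80228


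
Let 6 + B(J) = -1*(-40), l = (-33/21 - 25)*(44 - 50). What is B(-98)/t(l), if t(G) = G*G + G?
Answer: 833/626634 ≈ 0.0013293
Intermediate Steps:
l = 1116/7 (l = (-33*1/21 - 25)*(-6) = (-11/7 - 25)*(-6) = -186/7*(-6) = 1116/7 ≈ 159.43)
B(J) = 34 (B(J) = -6 - 1*(-40) = -6 + 40 = 34)
t(G) = G + G² (t(G) = G² + G = G + G²)
B(-98)/t(l) = 34/((1116*(1 + 1116/7)/7)) = 34/(((1116/7)*(1123/7))) = 34/(1253268/49) = 34*(49/1253268) = 833/626634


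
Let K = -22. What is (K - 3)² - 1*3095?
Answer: -2470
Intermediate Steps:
(K - 3)² - 1*3095 = (-22 - 3)² - 1*3095 = (-25)² - 3095 = 625 - 3095 = -2470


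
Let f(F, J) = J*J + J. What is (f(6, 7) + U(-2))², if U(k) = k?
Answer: 2916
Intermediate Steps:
f(F, J) = J + J² (f(F, J) = J² + J = J + J²)
(f(6, 7) + U(-2))² = (7*(1 + 7) - 2)² = (7*8 - 2)² = (56 - 2)² = 54² = 2916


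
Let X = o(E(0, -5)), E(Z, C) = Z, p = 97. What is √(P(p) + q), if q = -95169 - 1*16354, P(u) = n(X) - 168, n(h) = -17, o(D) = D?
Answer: 6*I*√3103 ≈ 334.23*I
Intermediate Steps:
X = 0
P(u) = -185 (P(u) = -17 - 168 = -185)
q = -111523 (q = -95169 - 16354 = -111523)
√(P(p) + q) = √(-185 - 111523) = √(-111708) = 6*I*√3103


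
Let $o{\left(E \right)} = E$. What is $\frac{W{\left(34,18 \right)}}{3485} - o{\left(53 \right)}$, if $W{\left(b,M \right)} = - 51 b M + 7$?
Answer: $- \frac{43182}{697} \approx -61.954$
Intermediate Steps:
$W{\left(b,M \right)} = 7 - 51 M b$ ($W{\left(b,M \right)} = - 51 M b + 7 = 7 - 51 M b$)
$\frac{W{\left(34,18 \right)}}{3485} - o{\left(53 \right)} = \frac{7 - 918 \cdot 34}{3485} - 53 = \left(7 - 31212\right) \frac{1}{3485} - 53 = \left(-31205\right) \frac{1}{3485} - 53 = - \frac{6241}{697} - 53 = - \frac{43182}{697}$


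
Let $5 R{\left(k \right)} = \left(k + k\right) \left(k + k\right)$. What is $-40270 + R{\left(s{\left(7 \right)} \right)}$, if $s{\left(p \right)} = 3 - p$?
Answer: $- \frac{201286}{5} \approx -40257.0$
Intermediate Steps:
$R{\left(k \right)} = \frac{4 k^{2}}{5}$ ($R{\left(k \right)} = \frac{\left(k + k\right) \left(k + k\right)}{5} = \frac{2 k 2 k}{5} = \frac{4 k^{2}}{5}$)
$-40270 + R{\left(s{\left(7 \right)} \right)} = -40270 + \frac{4 \left(3 - 7\right)^{2}}{5} = -40270 + \frac{4 \left(-4\right)^{2}}{5} = -40270 + \frac{4}{5} \cdot 16 = -40270 + \frac{64}{5} = - \frac{201286}{5}$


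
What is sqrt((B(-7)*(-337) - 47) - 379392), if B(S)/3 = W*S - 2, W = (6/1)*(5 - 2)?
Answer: I*sqrt(250031) ≈ 500.03*I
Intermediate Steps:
W = 18 (W = (6*1)*3 = 6*3 = 18)
B(S) = -6 + 54*S (B(S) = 3*(18*S - 2) = 3*(-2 + 18*S) = -6 + 54*S)
sqrt((B(-7)*(-337) - 47) - 379392) = sqrt(((-6 + 54*(-7))*(-337) - 47) - 379392) = sqrt(((-6 - 378)*(-337) - 47) - 379392) = sqrt((-384*(-337) - 47) - 379392) = sqrt((129408 - 47) - 379392) = sqrt(129361 - 379392) = sqrt(-250031) = I*sqrt(250031)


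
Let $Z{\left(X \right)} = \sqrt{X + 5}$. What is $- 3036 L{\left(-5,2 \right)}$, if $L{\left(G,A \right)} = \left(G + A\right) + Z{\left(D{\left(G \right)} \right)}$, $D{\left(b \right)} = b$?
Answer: $9108$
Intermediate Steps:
$Z{\left(X \right)} = \sqrt{5 + X}$
$L{\left(G,A \right)} = A + G + \sqrt{5 + G}$ ($L{\left(G,A \right)} = \left(G + A\right) + \sqrt{5 + G} = \left(A + G\right) + \sqrt{5 + G} = A + G + \sqrt{5 + G}$)
$- 3036 L{\left(-5,2 \right)} = - 3036 \left(2 - 5 + \sqrt{5 - 5}\right) = - 3036 \left(2 - 5 + \sqrt{0}\right) = - 3036 \left(2 - 5 + 0\right) = \left(-3036\right) \left(-3\right) = 9108$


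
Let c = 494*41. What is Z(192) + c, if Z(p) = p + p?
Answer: 20638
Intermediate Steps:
Z(p) = 2*p
c = 20254
Z(192) + c = 2*192 + 20254 = 384 + 20254 = 20638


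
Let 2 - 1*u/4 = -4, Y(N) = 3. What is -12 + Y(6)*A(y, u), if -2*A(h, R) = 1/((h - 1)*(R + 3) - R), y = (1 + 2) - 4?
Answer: -623/52 ≈ -11.981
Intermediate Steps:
u = 24 (u = 8 - 4*(-4) = 8 + 16 = 24)
y = -1 (y = 3 - 4 = -1)
A(h, R) = -1/(2*(-R + (-1 + h)*(3 + R))) (A(h, R) = -1/(2*((h - 1)*(R + 3) - R)) = -1/(2*((-1 + h)*(3 + R) - R)) = -1/(2*(-R + (-1 + h)*(3 + R))))
-12 + Y(6)*A(y, u) = -12 + 3*(-1/(-6 - 4*24 + 6*(-1) + 2*24*(-1))) = -12 + 3*(-1/(-6 - 96 - 6 - 48)) = -12 + 3*(-1/(-156)) = -12 + 3*(-1*(-1/156)) = -12 + 3*(1/156) = -12 + 1/52 = -623/52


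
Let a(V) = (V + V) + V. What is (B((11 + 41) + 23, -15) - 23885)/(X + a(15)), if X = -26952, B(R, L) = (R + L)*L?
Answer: 24785/26907 ≈ 0.92114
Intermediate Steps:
a(V) = 3*V (a(V) = 2*V + V = 3*V)
B(R, L) = L*(L + R) (B(R, L) = (L + R)*L = L*(L + R))
(B((11 + 41) + 23, -15) - 23885)/(X + a(15)) = (-15*(-15 + ((11 + 41) + 23)) - 23885)/(-26952 + 3*15) = (-15*(-15 + (52 + 23)) - 23885)/(-26952 + 45) = (-15*(-15 + 75) - 23885)/(-26907) = (-15*60 - 23885)*(-1/26907) = (-900 - 23885)*(-1/26907) = -24785*(-1/26907) = 24785/26907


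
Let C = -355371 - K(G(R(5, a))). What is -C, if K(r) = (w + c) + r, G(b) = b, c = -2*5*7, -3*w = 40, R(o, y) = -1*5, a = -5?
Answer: 1065848/3 ≈ 3.5528e+5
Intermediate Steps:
R(o, y) = -5
w = -40/3 (w = -⅓*40 = -40/3 ≈ -13.333)
c = -70 (c = -10*7 = -70)
K(r) = -250/3 + r (K(r) = (-40/3 - 70) + r = -250/3 + r)
C = -1065848/3 (C = -355371 - (-250/3 - 5) = -355371 - 1*(-265/3) = -355371 + 265/3 = -1065848/3 ≈ -3.5528e+5)
-C = -1*(-1065848/3) = 1065848/3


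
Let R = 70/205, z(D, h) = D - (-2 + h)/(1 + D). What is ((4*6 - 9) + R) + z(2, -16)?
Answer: 957/41 ≈ 23.341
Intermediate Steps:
z(D, h) = D - (-2 + h)/(1 + D)
R = 14/41 (R = 70*(1/205) = 14/41 ≈ 0.34146)
((4*6 - 9) + R) + z(2, -16) = ((4*6 - 9) + 14/41) + (2 + 2 + 2² - 1*(-16))/(1 + 2) = ((24 - 9) + 14/41) + (2 + 2 + 4 + 16)/3 = (15 + 14/41) + (⅓)*24 = 629/41 + 8 = 957/41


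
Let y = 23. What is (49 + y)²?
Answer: 5184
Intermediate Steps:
(49 + y)² = (49 + 23)² = 72² = 5184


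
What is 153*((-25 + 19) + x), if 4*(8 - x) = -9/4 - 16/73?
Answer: 467721/1168 ≈ 400.45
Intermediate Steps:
x = 10065/1168 (x = 8 - (-9/4 - 16/73)/4 = 8 - ¼*(-721/292) = 8 + 721/1168 = 10065/1168 ≈ 8.6173)
153*((-25 + 19) + x) = 153*((-25 + 19) + 10065/1168) = 153*(-6 + 10065/1168) = 153*(3057/1168) = 467721/1168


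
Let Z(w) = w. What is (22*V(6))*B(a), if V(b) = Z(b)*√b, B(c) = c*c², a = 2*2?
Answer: 8448*√6 ≈ 20693.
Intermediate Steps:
a = 4
B(c) = c³
V(b) = b^(3/2) (V(b) = b*√b = b^(3/2))
(22*V(6))*B(a) = (22*6^(3/2))*4³ = (22*(6*√6))*64 = (132*√6)*64 = 8448*√6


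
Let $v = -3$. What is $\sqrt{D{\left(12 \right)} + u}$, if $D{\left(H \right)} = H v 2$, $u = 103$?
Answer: $\sqrt{31} \approx 5.5678$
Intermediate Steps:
$D{\left(H \right)} = - 6 H$ ($D{\left(H \right)} = H \left(-3\right) 2 = - 3 H 2 = - 6 H$)
$\sqrt{D{\left(12 \right)} + u} = \sqrt{\left(-6\right) 12 + 103} = \sqrt{-72 + 103} = \sqrt{31}$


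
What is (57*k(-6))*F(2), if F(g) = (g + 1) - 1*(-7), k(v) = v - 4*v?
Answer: 10260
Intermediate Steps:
k(v) = -3*v
F(g) = 8 + g (F(g) = (1 + g) + 7 = 8 + g)
(57*k(-6))*F(2) = (57*(-3*(-6)))*(8 + 2) = (57*18)*10 = 1026*10 = 10260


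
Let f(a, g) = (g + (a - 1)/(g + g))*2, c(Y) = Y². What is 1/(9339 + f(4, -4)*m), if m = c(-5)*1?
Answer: 4/36481 ≈ 0.00010965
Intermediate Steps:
f(a, g) = 2*g + (-1 + a)/g (f(a, g) = (g + (-1 + a)/((2*g)))*2 = (g + (-1 + a)*(1/(2*g)))*2 = (g + (-1 + a)/(2*g))*2 = 2*g + (-1 + a)/g)
m = 25 (m = (-5)²*1 = 25*1 = 25)
1/(9339 + f(4, -4)*m) = 1/(9339 + ((-1 + 4 + 2*(-4)²)/(-4))*25) = 1/(9339 - (-1 + 4 + 2*16)/4*25) = 1/(9339 - (-1 + 4 + 32)/4*25) = 1/(9339 - ¼*35*25) = 1/(9339 - 35/4*25) = 1/(9339 - 875/4) = 1/(36481/4) = 4/36481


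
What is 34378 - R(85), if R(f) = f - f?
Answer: 34378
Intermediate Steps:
R(f) = 0
34378 - R(85) = 34378 - 1*0 = 34378 + 0 = 34378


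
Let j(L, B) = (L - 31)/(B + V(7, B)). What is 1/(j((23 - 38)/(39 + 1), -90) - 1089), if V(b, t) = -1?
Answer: -728/792541 ≈ -0.00091856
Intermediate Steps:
j(L, B) = (-31 + L)/(-1 + B) (j(L, B) = (L - 31)/(B - 1) = (-31 + L)/(-1 + B))
1/(j((23 - 38)/(39 + 1), -90) - 1089) = 1/((-31 + (23 - 38)/(39 + 1))/(-1 - 90) - 1089) = 1/((-31 - 15/40)/(-91) - 1089) = 1/(-(-31 - 15*1/40)/91 - 1089) = 1/(-(-31 - 3/8)/91 - 1089) = 1/(-1/91*(-251/8) - 1089) = 1/(251/728 - 1089) = 1/(-792541/728) = -728/792541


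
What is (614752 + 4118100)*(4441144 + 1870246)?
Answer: 29870874784280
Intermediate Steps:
(614752 + 4118100)*(4441144 + 1870246) = 4732852*6311390 = 29870874784280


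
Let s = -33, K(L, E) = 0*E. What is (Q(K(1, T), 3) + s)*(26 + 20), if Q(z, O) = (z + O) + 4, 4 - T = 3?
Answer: -1196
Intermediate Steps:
T = 1 (T = 4 - 1*3 = 4 - 3 = 1)
K(L, E) = 0
Q(z, O) = 4 + O + z (Q(z, O) = (O + z) + 4 = 4 + O + z)
(Q(K(1, T), 3) + s)*(26 + 20) = ((4 + 3 + 0) - 33)*(26 + 20) = (7 - 33)*46 = -26*46 = -1196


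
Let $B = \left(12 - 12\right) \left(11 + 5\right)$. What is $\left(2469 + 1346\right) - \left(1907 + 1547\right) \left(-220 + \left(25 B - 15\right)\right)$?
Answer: $815505$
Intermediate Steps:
$B = 0$ ($B = 0 \cdot 16 = 0$)
$\left(2469 + 1346\right) - \left(1907 + 1547\right) \left(-220 + \left(25 B - 15\right)\right) = \left(2469 + 1346\right) - \left(1907 + 1547\right) \left(-220 + \left(25 \cdot 0 - 15\right)\right) = 3815 - 3454 \left(-220 + \left(0 - 15\right)\right) = 3815 - 3454 \left(-220 - 15\right) = 3815 - 3454 \left(-235\right) = 3815 - -811690 = 3815 + 811690 = 815505$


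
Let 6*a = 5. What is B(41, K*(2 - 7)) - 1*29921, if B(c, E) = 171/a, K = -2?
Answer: -148579/5 ≈ -29716.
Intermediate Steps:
a = ⅚ (a = (⅙)*5 = ⅚ ≈ 0.83333)
B(c, E) = 1026/5 (B(c, E) = 171/(⅚) = 171*(6/5) = 1026/5)
B(41, K*(2 - 7)) - 1*29921 = 1026/5 - 1*29921 = 1026/5 - 29921 = -148579/5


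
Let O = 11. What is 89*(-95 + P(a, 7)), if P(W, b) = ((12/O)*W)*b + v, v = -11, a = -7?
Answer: -156106/11 ≈ -14191.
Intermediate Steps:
P(W, b) = -11 + 12*W*b/11 (P(W, b) = ((12/11)*W)*b - 11 = ((12*(1/11))*W)*b - 11 = (12*W/11)*b - 11 = 12*W*b/11 - 11 = -11 + 12*W*b/11)
89*(-95 + P(a, 7)) = 89*(-95 + (-11 + (12/11)*(-7)*7)) = 89*(-95 + (-11 - 588/11)) = 89*(-95 - 709/11) = 89*(-1754/11) = -156106/11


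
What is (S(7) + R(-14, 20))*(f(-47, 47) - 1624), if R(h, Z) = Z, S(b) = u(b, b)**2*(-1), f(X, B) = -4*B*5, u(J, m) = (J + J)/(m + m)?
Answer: -48716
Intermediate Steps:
u(J, m) = J/m (u(J, m) = (2*J)/((2*m)) = (2*J)*(1/(2*m)) = J/m)
f(X, B) = -20*B
S(b) = -1 (S(b) = (b/b)**2*(-1) = 1**2*(-1) = 1*(-1) = -1)
(S(7) + R(-14, 20))*(f(-47, 47) - 1624) = (-1 + 20)*(-20*47 - 1624) = 19*(-940 - 1624) = 19*(-2564) = -48716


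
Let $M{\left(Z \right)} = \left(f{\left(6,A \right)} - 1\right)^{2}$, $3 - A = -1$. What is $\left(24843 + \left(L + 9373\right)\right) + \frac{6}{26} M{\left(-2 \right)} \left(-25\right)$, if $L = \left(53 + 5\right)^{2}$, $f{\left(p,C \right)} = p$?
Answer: $\frac{486665}{13} \approx 37436.0$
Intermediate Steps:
$A = 4$ ($A = 3 - -1 = 3 + 1 = 4$)
$L = 3364$ ($L = 58^{2} = 3364$)
$M{\left(Z \right)} = 25$ ($M{\left(Z \right)} = \left(6 - 1\right)^{2} = 5^{2} = 25$)
$\left(24843 + \left(L + 9373\right)\right) + \frac{6}{26} M{\left(-2 \right)} \left(-25\right) = \left(24843 + \left(3364 + 9373\right)\right) + \frac{6}{26} \cdot 25 \left(-25\right) = \left(24843 + 12737\right) + 6 \cdot \frac{1}{26} \cdot 25 \left(-25\right) = 37580 + \frac{3}{13} \cdot 25 \left(-25\right) = 37580 + \frac{75}{13} \left(-25\right) = 37580 - \frac{1875}{13} = \frac{486665}{13}$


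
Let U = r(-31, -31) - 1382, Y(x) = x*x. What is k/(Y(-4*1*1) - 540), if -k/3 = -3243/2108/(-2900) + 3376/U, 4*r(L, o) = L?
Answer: -4854977939/349161531200 ≈ -0.013905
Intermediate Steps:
Y(x) = x²
r(L, o) = L/4
U = -5559/4 (U = (¼)*(-31) - 1382 = -31/4 - 1382 = -5559/4 ≈ -1389.8)
k = 4854977939/666338800 (k = -3*(-3243/2108/(-2900) + 3376/(-5559/4)) = -3*(-3243*1/2108*(-1/2900) + 3376*(-4/5559)) = -3*(-3243/2108*(-1/2900) - 13504/5559) = -3*(3243/6113200 - 13504/5559) = -3*(-4854977939/1999016400) = 4854977939/666338800 ≈ 7.2860)
k/(Y(-4*1*1) - 540) = 4854977939/(666338800*((-4*1*1)² - 540)) = 4854977939/(666338800*((-4*1)² - 540)) = 4854977939/(666338800*((-4)² - 540)) = 4854977939/(666338800*(16 - 540)) = (4854977939/666338800)/(-524) = (4854977939/666338800)*(-1/524) = -4854977939/349161531200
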